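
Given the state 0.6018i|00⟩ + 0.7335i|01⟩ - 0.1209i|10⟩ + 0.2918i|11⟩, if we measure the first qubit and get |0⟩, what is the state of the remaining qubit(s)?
0.6343i|0⟩ + 0.7731i|1⟩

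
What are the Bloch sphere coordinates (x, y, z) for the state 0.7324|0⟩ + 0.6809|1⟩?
(0.9974, 0, 0.07278)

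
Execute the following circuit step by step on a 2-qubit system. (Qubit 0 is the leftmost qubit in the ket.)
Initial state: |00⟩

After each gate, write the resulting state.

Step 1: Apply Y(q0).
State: i|10⟩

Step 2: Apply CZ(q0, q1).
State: i|10⟩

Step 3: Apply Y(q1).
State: -|11⟩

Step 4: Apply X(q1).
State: -|10⟩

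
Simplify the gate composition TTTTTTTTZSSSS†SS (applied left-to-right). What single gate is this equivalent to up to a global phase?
Z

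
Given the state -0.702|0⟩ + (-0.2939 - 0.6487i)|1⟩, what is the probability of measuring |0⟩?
0.4928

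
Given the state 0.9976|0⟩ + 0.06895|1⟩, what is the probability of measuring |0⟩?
0.9952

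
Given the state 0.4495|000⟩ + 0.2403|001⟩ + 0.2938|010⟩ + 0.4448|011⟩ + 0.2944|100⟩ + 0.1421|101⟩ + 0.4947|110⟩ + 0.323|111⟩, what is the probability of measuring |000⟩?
0.2021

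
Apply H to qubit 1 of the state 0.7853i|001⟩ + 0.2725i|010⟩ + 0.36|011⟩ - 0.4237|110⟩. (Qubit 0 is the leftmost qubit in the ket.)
0.1927i|000⟩ + (0.2546 + 0.5553i)|001⟩ - 0.1927i|010⟩ + (-0.2546 + 0.5553i)|011⟩ - 0.2996|100⟩ + 0.2996|110⟩

H on qubit 1 mixes each pair of kets that differ only in qubit 1: amplitudes (a, b) of (|…0…⟩, |…1…⟩) become ((a + b)/√2, (a − b)/√2). Kets absent from the input have amplitude 0.
(|000⟩, |010⟩): (a, b) = (0, 0.2725i) → (0.1927i, -0.1927i)
(|001⟩, |011⟩): (a, b) = (0.7853i, 0.36) → ((0.2546 + 0.5553i), (-0.2546 + 0.5553i))
(|100⟩, |110⟩): (a, b) = (0, -0.4237) → (-0.2996, 0.2996)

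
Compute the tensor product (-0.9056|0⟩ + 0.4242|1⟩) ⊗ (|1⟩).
-0.9056|01⟩ + 0.4242|11⟩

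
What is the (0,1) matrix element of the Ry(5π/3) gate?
-1/2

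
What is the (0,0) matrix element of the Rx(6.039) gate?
-0.9926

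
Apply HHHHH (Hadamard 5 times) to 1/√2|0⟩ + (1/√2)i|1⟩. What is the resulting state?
(1/2 + (1/2)i)|0⟩ + (1/2 - (1/2)i)|1⟩

H² = I, so H^5 = H: a single Hadamard. With (a, b) = (1/√2, (1/√2)i), H gives ((a + b)/√2, (a − b)/√2) = ((1/2 + (1/2)i), (1/2 - (1/2)i)).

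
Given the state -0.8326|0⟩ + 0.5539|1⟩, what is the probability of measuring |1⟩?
0.3068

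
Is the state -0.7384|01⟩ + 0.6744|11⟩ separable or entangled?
Separable

Writing the state as a|00⟩ + b|01⟩ + c|10⟩ + d|11⟩, it is a product state iff ad − bc = 0.
Here (a, b, c, d) = (0, -0.7384, 0, 0.6744): ad − bc = (0)(0.6744) − (-0.7384)(0) = 0, so the state is separable.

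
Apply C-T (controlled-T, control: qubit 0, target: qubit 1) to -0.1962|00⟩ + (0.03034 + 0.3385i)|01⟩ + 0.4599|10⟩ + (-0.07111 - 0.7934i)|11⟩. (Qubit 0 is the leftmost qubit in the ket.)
-0.1962|00⟩ + (0.03034 + 0.3385i)|01⟩ + 0.4599|10⟩ + (0.5107 - 0.6113i)|11⟩

C-T leaves the control-|0⟩ kets |00⟩, |01⟩ unchanged and applies T to qubit 1 on the control-|1⟩ pair (|10⟩, |11⟩).
T = [[1, 0], [0, (1/√2 + (1/√2)i)]].
With a = amp(|10⟩) = 0.4599 and b = amp(|11⟩) = (-0.07111 - 0.7934i):
new amp(|10⟩) = (1)·a = 0.4599
new amp(|11⟩) = (1/√2 + (1/√2)i)·b = (0.5107 - 0.6113i)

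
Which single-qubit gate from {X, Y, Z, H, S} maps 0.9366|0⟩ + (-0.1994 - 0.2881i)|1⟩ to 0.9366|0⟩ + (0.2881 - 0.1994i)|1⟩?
S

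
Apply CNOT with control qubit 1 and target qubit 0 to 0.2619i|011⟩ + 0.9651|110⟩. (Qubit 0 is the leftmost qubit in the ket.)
0.9651|010⟩ + 0.2619i|111⟩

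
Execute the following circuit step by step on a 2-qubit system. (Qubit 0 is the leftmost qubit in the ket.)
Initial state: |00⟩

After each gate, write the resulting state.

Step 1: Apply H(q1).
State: 1/√2|00⟩ + 1/√2|01⟩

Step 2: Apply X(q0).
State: 1/√2|10⟩ + 1/√2|11⟩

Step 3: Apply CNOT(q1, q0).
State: 1/√2|01⟩ + 1/√2|10⟩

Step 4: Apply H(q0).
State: 1/2|00⟩ + 1/2|01⟩ - 1/2|10⟩ + 1/2|11⟩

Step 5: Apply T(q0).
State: 1/2|00⟩ + 1/2|01⟩ + (-1/√8 - (1/√8)i)|10⟩ + (1/√8 + (1/√8)i)|11⟩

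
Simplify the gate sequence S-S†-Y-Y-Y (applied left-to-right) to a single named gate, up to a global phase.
Y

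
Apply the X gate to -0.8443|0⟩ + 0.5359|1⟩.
0.5359|0⟩ - 0.8443|1⟩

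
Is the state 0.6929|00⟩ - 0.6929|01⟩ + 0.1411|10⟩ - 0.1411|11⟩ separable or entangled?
Separable

Writing the state as a|00⟩ + b|01⟩ + c|10⟩ + d|11⟩, it is a product state iff ad − bc = 0.
Here (a, b, c, d) = (0.6929, -0.6929, 0.1411, -0.1411): ad − bc = (0.6929)(-0.1411) − (-0.6929)(0.1411) = 0, so the state is separable.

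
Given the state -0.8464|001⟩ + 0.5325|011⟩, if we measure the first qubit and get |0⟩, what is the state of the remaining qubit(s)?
-0.8464|01⟩ + 0.5325|11⟩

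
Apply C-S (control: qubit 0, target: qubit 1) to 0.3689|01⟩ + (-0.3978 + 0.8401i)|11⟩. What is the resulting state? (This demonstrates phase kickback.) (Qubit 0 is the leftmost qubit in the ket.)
0.3689|01⟩ + (-0.8401 - 0.3978i)|11⟩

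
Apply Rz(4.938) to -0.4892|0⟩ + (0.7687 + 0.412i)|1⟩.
(0.3827 + 0.3048i)|0⟩ + (-0.858 + 0.1566i)|1⟩

Rz(4.938) = [[e^(−iθ/2), 0], [0, e^(iθ/2)]] with e^(±iθ/2) = cos(θ/2) ± i·sin(θ/2); θ = 4.938, cos(θ/2) ≈ -0.782209, sin(θ/2) ≈ 0.623016.
With a = amp(|0⟩) = -0.4892 and b = amp(|1⟩) = (0.7687 + 0.412i):
new amp(|0⟩) = (-0.782209 - 0.623016i)·a = (0.3827 + 0.3048i)
new amp(|1⟩) = (-0.782209 + 0.623016i)·b = (-0.858 + 0.1566i)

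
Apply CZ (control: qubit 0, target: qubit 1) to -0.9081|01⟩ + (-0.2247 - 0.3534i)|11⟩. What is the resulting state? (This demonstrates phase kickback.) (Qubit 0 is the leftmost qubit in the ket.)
-0.9081|01⟩ + (0.2247 + 0.3534i)|11⟩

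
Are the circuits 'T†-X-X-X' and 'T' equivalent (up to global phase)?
No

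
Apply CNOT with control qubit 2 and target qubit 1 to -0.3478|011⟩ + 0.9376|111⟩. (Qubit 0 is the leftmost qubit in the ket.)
-0.3478|001⟩ + 0.9376|101⟩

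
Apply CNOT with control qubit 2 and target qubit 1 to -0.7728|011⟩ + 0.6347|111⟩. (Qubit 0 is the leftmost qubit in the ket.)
-0.7728|001⟩ + 0.6347|101⟩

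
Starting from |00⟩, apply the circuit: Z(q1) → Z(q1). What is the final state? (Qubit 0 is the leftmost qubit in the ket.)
|00⟩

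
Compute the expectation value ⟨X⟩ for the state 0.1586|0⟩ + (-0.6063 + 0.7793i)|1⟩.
-0.1923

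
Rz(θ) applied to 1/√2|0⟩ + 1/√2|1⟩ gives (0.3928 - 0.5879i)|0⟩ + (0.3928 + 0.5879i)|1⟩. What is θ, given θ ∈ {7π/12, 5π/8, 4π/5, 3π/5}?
5π/8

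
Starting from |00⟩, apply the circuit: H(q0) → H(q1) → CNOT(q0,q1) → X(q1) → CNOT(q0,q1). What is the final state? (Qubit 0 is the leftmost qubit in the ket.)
1/2|00⟩ + 1/2|01⟩ + 1/2|10⟩ + 1/2|11⟩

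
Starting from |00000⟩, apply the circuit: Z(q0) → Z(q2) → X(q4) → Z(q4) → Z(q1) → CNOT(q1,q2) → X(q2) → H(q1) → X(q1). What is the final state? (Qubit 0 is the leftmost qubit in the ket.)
-1/√2|00101⟩ - 1/√2|01101⟩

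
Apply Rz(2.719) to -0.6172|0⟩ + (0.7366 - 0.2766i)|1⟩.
(-0.1294 + 0.6035i)|0⟩ + (0.4249 + 0.6622i)|1⟩

Rz(2.719) = [[e^(−iθ/2), 0], [0, e^(iθ/2)]] with e^(±iθ/2) = cos(θ/2) ± i·sin(θ/2); θ = 2.719, cos(θ/2) ≈ 0.209728, sin(θ/2) ≈ 0.97776.
With a = amp(|0⟩) = -0.6172 and b = amp(|1⟩) = (0.7366 - 0.2766i):
new amp(|0⟩) = (0.209728 - 0.97776i)·a = (-0.1294 + 0.6035i)
new amp(|1⟩) = (0.209728 + 0.97776i)·b = (0.4249 + 0.6622i)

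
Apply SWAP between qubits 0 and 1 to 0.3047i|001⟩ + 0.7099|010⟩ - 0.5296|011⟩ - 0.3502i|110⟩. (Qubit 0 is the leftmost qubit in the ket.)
0.3047i|001⟩ + 0.7099|100⟩ - 0.5296|101⟩ - 0.3502i|110⟩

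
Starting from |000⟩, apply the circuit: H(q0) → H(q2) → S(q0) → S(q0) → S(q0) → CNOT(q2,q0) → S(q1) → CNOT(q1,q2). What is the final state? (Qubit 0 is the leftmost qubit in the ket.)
1/2|000⟩ - (1/2)i|001⟩ - (1/2)i|100⟩ + 1/2|101⟩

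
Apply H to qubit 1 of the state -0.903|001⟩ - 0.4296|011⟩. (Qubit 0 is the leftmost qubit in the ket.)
-0.9423|001⟩ - 0.3347|011⟩

H on qubit 1 mixes each pair of kets that differ only in qubit 1: amplitudes (a, b) of (|…0…⟩, |…1…⟩) become ((a + b)/√2, (a − b)/√2). Kets absent from the input have amplitude 0.
(|001⟩, |011⟩): (a, b) = (-0.903, -0.4296) → (-0.9423, -0.3347)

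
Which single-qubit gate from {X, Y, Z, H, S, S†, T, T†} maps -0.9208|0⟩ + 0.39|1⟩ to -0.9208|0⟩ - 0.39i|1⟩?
S†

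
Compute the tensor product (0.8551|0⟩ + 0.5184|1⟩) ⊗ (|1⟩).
0.8551|01⟩ + 0.5184|11⟩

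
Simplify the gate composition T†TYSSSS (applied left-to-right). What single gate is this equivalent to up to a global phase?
Y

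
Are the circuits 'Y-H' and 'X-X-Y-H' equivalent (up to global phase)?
Yes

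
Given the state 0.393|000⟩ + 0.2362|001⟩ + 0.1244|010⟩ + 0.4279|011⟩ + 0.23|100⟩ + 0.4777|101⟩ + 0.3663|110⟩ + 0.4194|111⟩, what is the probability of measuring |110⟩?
0.1342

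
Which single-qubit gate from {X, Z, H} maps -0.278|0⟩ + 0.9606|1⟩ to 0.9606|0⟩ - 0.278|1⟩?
X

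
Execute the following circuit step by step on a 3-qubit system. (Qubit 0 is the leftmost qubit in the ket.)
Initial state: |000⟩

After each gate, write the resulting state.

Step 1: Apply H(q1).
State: 1/√2|000⟩ + 1/√2|010⟩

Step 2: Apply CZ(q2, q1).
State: 1/√2|000⟩ + 1/√2|010⟩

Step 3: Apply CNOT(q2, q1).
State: 1/√2|000⟩ + 1/√2|010⟩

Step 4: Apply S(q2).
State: 1/√2|000⟩ + 1/√2|010⟩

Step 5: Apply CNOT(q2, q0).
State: 1/√2|000⟩ + 1/√2|010⟩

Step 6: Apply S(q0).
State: 1/√2|000⟩ + 1/√2|010⟩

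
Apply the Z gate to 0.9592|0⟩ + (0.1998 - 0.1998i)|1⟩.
0.9592|0⟩ + (-0.1998 + 0.1998i)|1⟩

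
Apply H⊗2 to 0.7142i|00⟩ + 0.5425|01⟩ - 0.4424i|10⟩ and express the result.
(0.2713 + 0.1359i)|00⟩ + (-0.2713 + 0.1359i)|01⟩ + (0.2713 + 0.5783i)|10⟩ + (-0.2713 + 0.5783i)|11⟩

H⊗2 gives amp(|y⟩) = (1/2) Σ_x (−1)^(x·y) amp(|x⟩), where x·y is the number of positions in which both x and y have a 1.
|00⟩: (0.7142i + 0.5425 - 0.4424i)/2 = (0.2713 + 0.1359i)
|01⟩: (0.7142i - 0.5425 - 0.4424i)/2 = (-0.2713 + 0.1359i)
|10⟩: (0.7142i + 0.5425 + 0.4424i)/2 = (0.2713 + 0.5783i)
|11⟩: (0.7142i - 0.5425 + 0.4424i)/2 = (-0.2713 + 0.5783i)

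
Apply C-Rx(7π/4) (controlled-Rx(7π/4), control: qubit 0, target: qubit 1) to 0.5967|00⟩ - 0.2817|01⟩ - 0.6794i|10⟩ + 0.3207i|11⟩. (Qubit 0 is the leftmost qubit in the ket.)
0.5967|00⟩ - 0.2817|01⟩ + (0.1227 + 0.6277i)|10⟩ + (-0.26 - 0.2963i)|11⟩

C-Rx(7π/4) leaves the control-|0⟩ kets |00⟩, |01⟩ unchanged and applies Rx(7π/4) to qubit 1 on the control-|1⟩ pair (|10⟩, |11⟩).
Rx(7π/4) = [[cos(θ/2), −i·sin(θ/2)], [−i·sin(θ/2), cos(θ/2)]]; θ = 7π/4, cos(θ/2) ≈ -0.92388, sin(θ/2) ≈ 0.382683.
With a = amp(|10⟩) = -0.6794i and b = amp(|11⟩) = 0.3207i:
new amp(|10⟩) = (-0.92388)·a + (-0.382683i)·b = (0.1227 + 0.6277i)
new amp(|11⟩) = (-0.382683i)·a + (-0.92388)·b = (-0.26 - 0.2963i)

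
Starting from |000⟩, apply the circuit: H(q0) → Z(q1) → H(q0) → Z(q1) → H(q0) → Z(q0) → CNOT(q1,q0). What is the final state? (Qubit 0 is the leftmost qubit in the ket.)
1/√2|000⟩ - 1/√2|100⟩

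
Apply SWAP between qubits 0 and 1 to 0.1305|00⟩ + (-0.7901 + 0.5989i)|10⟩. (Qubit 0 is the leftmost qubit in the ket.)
0.1305|00⟩ + (-0.7901 + 0.5989i)|01⟩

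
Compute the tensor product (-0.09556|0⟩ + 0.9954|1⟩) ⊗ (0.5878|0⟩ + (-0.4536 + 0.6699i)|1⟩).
-0.05617|00⟩ + (0.04335 - 0.06402i)|01⟩ + 0.5851|10⟩ + (-0.4515 + 0.6668i)|11⟩

amp(|b₁b₂…⟩) = product of the factor amplitudes for bits b₁, b₂, …; only kets whose every factor amplitude is nonzero survive.
|00⟩: (-0.09556)(0.5878) = -0.05617
|01⟩: (-0.09556)(-0.4536 + 0.6699i) = (0.04335 - 0.06402i)
|10⟩: (0.9954)(0.5878) = 0.5851
|11⟩: (0.9954)(-0.4536 + 0.6699i) = (-0.4515 + 0.6668i)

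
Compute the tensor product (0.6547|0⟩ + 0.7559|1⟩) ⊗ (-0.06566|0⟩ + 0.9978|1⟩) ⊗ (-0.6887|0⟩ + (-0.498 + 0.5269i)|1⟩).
0.02961|000⟩ + (0.02141 - 0.02265i)|001⟩ - 0.4499|010⟩ + (-0.3253 + 0.3442i)|011⟩ + 0.03418|100⟩ + (0.02472 - 0.02615i)|101⟩ - 0.5194|110⟩ + (-0.3756 + 0.3974i)|111⟩

amp(|b₁b₂…⟩) = product of the factor amplitudes for bits b₁, b₂, …; only kets whose every factor amplitude is nonzero survive.
|000⟩: (0.6547)(-0.06566)(-0.6887) = 0.02961
|001⟩: (0.6547)(-0.06566)(-0.498 + 0.5269i) = (0.02141 - 0.02265i)
|010⟩: (0.6547)(0.9978)(-0.6887) = -0.4499
|011⟩: (0.6547)(0.9978)(-0.498 + 0.5269i) = (-0.3253 + 0.3442i)
|100⟩: (0.7559)(-0.06566)(-0.6887) = 0.03418
|101⟩: (0.7559)(-0.06566)(-0.498 + 0.5269i) = (0.02472 - 0.02615i)
|110⟩: (0.7559)(0.9978)(-0.6887) = -0.5194
|111⟩: (0.7559)(0.9978)(-0.498 + 0.5269i) = (-0.3756 + 0.3974i)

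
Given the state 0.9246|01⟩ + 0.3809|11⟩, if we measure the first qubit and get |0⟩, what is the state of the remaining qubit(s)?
|1⟩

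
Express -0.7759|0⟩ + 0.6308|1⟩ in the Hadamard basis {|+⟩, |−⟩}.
-0.1026|+⟩ - 0.9947|−⟩

With |ψ⟩ = α|0⟩ + β|1⟩, the Hadamard-basis coefficients are ⟨+|ψ⟩ = (α + β)/√2 and ⟨−|ψ⟩ = (α − β)/√2.
Here α = -0.7759, β = 0.6308: (α + β)/√2 = -0.1026, (α − β)/√2 = -0.9947.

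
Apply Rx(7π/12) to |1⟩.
-0.7934i|0⟩ + 0.6088|1⟩

Rx(7π/12) = [[cos(θ/2), −i·sin(θ/2)], [−i·sin(θ/2), cos(θ/2)]]; θ = 7π/12, cos(θ/2) ≈ 0.608761, sin(θ/2) ≈ 0.793353.
With a = amp(|0⟩) = 0 and b = amp(|1⟩) = 1:
new amp(|0⟩) = (0.608761)·a + (-0.793353i)·b = -0.7934i
new amp(|1⟩) = (-0.793353i)·a + (0.608761)·b = 0.6088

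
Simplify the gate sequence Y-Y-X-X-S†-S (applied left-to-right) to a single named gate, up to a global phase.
I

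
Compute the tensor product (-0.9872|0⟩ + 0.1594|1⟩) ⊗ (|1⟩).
-0.9872|01⟩ + 0.1594|11⟩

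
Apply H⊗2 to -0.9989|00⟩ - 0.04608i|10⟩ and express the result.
(-0.4995 - 0.02304i)|00⟩ + (-0.4995 - 0.02304i)|01⟩ + (-0.4995 + 0.02304i)|10⟩ + (-0.4995 + 0.02304i)|11⟩

H⊗2 gives amp(|y⟩) = (1/2) Σ_x (−1)^(x·y) amp(|x⟩), where x·y is the number of positions in which both x and y have a 1.
|00⟩: (-0.9989 - 0.04608i)/2 = (-0.4995 - 0.02304i)
|01⟩: (-0.9989 - 0.04608i)/2 = (-0.4995 - 0.02304i)
|10⟩: (-0.9989 + 0.04608i)/2 = (-0.4995 + 0.02304i)
|11⟩: (-0.9989 + 0.04608i)/2 = (-0.4995 + 0.02304i)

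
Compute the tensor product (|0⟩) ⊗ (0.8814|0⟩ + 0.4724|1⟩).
0.8814|00⟩ + 0.4724|01⟩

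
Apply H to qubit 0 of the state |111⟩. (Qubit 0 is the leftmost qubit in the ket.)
1/√2|011⟩ - 1/√2|111⟩

H on qubit 0 mixes each pair of kets that differ only in qubit 0: amplitudes (a, b) of (|…0…⟩, |…1…⟩) become ((a + b)/√2, (a − b)/√2). Kets absent from the input have amplitude 0.
(|011⟩, |111⟩): (a, b) = (0, 1) → (1/√2, -1/√2)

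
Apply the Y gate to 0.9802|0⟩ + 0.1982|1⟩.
-0.1982i|0⟩ + 0.9802i|1⟩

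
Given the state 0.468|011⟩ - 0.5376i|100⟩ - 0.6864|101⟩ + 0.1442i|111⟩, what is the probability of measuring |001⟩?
0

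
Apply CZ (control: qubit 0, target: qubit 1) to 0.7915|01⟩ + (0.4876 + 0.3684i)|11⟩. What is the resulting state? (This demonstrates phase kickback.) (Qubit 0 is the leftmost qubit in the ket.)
0.7915|01⟩ + (-0.4876 - 0.3684i)|11⟩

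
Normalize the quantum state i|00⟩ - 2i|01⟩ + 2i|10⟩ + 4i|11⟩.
0.2i|00⟩ - 0.4i|01⟩ + 0.4i|10⟩ + 0.8i|11⟩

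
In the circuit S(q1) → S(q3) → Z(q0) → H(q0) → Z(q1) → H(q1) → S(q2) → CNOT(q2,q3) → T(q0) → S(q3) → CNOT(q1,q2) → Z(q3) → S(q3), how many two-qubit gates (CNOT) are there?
2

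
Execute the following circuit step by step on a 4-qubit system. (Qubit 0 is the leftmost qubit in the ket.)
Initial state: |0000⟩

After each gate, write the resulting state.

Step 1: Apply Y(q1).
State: i|0100⟩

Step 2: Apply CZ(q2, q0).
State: i|0100⟩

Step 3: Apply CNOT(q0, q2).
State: i|0100⟩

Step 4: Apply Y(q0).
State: -|1100⟩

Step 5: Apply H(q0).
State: -1/√2|0100⟩ + 1/√2|1100⟩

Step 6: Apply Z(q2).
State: -1/√2|0100⟩ + 1/√2|1100⟩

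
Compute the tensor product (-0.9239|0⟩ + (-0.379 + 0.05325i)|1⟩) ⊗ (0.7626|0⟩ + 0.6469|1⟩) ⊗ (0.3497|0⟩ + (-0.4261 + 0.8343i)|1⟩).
-0.2464|000⟩ + (0.3002 - 0.5878i)|001⟩ - 0.209|010⟩ + (0.2547 - 0.4986i)|011⟩ + (-0.1011 + 0.0142i)|100⟩ + (0.08927 - 0.2584i)|101⟩ + (-0.08574 + 0.01205i)|110⟩ + (0.07573 - 0.2192i)|111⟩

amp(|b₁b₂…⟩) = product of the factor amplitudes for bits b₁, b₂, …; only kets whose every factor amplitude is nonzero survive.
|000⟩: (-0.9239)(0.7626)(0.3497) = -0.2464
|001⟩: (-0.9239)(0.7626)(-0.4261 + 0.8343i) = (0.3002 - 0.5878i)
|010⟩: (-0.9239)(0.6469)(0.3497) = -0.209
|011⟩: (-0.9239)(0.6469)(-0.4261 + 0.8343i) = (0.2547 - 0.4986i)
|100⟩: (-0.379 + 0.05325i)(0.7626)(0.3497) = (-0.1011 + 0.0142i)
|101⟩: (-0.379 + 0.05325i)(0.7626)(-0.4261 + 0.8343i) = (0.08927 - 0.2584i)
|110⟩: (-0.379 + 0.05325i)(0.6469)(0.3497) = (-0.08574 + 0.01205i)
|111⟩: (-0.379 + 0.05325i)(0.6469)(-0.4261 + 0.8343i) = (0.07573 - 0.2192i)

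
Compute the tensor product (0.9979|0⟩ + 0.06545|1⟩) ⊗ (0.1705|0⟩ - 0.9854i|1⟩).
0.1701|00⟩ - 0.9833i|01⟩ + 0.01116|10⟩ - 0.06449i|11⟩

amp(|b₁b₂…⟩) = product of the factor amplitudes for bits b₁, b₂, …; only kets whose every factor amplitude is nonzero survive.
|00⟩: (0.9979)(0.1705) = 0.1701
|01⟩: (0.9979)(-0.9854i) = -0.9833i
|10⟩: (0.06545)(0.1705) = 0.01116
|11⟩: (0.06545)(-0.9854i) = -0.06449i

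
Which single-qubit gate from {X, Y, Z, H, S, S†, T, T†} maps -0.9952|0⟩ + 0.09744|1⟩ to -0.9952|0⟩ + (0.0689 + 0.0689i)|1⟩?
T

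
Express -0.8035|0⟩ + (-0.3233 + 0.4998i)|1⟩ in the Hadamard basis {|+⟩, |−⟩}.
(-0.7968 + 0.3534i)|+⟩ + (-0.3396 - 0.3534i)|−⟩

With |ψ⟩ = α|0⟩ + β|1⟩, the Hadamard-basis coefficients are ⟨+|ψ⟩ = (α + β)/√2 and ⟨−|ψ⟩ = (α − β)/√2.
Here α = -0.8035, β = (-0.3233 + 0.4998i): (α + β)/√2 = (-0.7968 + 0.3534i), (α − β)/√2 = (-0.3396 - 0.3534i).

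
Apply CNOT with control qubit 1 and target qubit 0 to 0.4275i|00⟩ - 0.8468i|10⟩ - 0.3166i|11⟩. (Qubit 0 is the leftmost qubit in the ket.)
0.4275i|00⟩ - 0.3166i|01⟩ - 0.8468i|10⟩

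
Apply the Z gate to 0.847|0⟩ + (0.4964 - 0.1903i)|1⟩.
0.847|0⟩ + (-0.4964 + 0.1903i)|1⟩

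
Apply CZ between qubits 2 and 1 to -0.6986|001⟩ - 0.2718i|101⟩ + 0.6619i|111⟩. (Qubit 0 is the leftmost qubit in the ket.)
-0.6986|001⟩ - 0.2718i|101⟩ - 0.6619i|111⟩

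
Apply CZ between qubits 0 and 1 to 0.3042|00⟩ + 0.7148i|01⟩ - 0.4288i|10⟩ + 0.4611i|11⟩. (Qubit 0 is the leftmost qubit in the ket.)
0.3042|00⟩ + 0.7148i|01⟩ - 0.4288i|10⟩ - 0.4611i|11⟩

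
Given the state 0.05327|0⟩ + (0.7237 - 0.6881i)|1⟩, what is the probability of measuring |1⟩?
0.9972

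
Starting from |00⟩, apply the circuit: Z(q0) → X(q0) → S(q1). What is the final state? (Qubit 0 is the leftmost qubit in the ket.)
|10⟩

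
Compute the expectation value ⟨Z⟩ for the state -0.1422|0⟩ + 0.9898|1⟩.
-0.9595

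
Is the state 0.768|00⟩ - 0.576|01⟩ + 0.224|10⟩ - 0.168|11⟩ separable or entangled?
Separable

Writing the state as a|00⟩ + b|01⟩ + c|10⟩ + d|11⟩, it is a product state iff ad − bc = 0.
Here (a, b, c, d) = (0.768, -0.576, 0.224, -0.168): ad − bc = (0.768)(-0.168) − (-0.576)(0.224) = 0, so the state is separable.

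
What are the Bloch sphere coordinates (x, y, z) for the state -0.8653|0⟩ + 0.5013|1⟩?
(-0.8675, 0, 0.4974)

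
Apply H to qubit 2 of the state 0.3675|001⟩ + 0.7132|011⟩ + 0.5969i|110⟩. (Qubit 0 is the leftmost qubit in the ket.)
0.2599|000⟩ - 0.2599|001⟩ + 0.5043|010⟩ - 0.5043|011⟩ + 0.4221i|110⟩ + 0.4221i|111⟩

H on qubit 2 mixes each pair of kets that differ only in qubit 2: amplitudes (a, b) of (|…0…⟩, |…1…⟩) become ((a + b)/√2, (a − b)/√2). Kets absent from the input have amplitude 0.
(|000⟩, |001⟩): (a, b) = (0, 0.3675) → (0.2599, -0.2599)
(|010⟩, |011⟩): (a, b) = (0, 0.7132) → (0.5043, -0.5043)
(|110⟩, |111⟩): (a, b) = (0.5969i, 0) → (0.4221i, 0.4221i)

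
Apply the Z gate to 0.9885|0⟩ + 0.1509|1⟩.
0.9885|0⟩ - 0.1509|1⟩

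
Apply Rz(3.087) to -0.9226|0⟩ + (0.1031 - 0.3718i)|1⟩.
(-0.02518 + 0.9223i)|0⟩ + (0.3745 + 0.09291i)|1⟩

Rz(3.087) = [[e^(−iθ/2), 0], [0, e^(iθ/2)]] with e^(±iθ/2) = cos(θ/2) ± i·sin(θ/2); θ = 3.087, cos(θ/2) ≈ 0.0272929, sin(θ/2) ≈ 0.999627.
With a = amp(|0⟩) = -0.9226 and b = amp(|1⟩) = (0.1031 - 0.3718i):
new amp(|0⟩) = (0.0272929 - 0.999627i)·a = (-0.02518 + 0.9223i)
new amp(|1⟩) = (0.0272929 + 0.999627i)·b = (0.3745 + 0.09291i)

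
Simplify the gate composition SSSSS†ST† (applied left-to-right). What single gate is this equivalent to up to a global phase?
T†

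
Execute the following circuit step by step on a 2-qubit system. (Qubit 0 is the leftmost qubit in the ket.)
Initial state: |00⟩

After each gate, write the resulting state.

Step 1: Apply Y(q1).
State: i|01⟩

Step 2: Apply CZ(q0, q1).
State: i|01⟩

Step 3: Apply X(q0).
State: i|11⟩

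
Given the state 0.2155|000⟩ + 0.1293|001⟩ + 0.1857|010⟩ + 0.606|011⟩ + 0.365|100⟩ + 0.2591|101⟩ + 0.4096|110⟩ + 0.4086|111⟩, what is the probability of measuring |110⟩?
0.1678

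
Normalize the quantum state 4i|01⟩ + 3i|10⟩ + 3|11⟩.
0.686i|01⟩ + 0.5145i|10⟩ + 0.5145|11⟩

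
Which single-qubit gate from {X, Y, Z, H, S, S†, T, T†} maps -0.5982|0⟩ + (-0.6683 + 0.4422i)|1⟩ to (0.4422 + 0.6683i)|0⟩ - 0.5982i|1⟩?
Y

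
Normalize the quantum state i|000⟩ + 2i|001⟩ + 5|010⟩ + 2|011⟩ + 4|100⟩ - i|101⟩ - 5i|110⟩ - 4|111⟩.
0.1043i|000⟩ + 0.2085i|001⟩ + 0.5213|010⟩ + 0.2085|011⟩ + 0.417|100⟩ - 0.1043i|101⟩ - 0.5213i|110⟩ - 0.417|111⟩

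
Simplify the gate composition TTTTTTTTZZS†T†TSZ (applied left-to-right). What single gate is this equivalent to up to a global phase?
Z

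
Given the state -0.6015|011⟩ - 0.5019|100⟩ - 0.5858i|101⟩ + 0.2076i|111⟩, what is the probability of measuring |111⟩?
0.0431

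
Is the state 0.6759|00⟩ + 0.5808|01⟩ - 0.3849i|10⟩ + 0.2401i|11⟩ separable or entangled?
Entangled

Writing the state as a|00⟩ + b|01⟩ + c|10⟩ + d|11⟩, it is a product state iff ad − bc = 0.
Here (a, b, c, d) = (0.6759, 0.5808, -0.3849i, 0.2401i): ad − bc = (0.6759)(0.2401i) − (0.5808)(-0.3849i) = 0.3858i ≠ 0, so the state is entangled.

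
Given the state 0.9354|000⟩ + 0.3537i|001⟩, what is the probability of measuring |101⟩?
0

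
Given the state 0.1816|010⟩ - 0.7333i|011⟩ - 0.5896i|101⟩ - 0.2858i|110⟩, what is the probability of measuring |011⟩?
0.5377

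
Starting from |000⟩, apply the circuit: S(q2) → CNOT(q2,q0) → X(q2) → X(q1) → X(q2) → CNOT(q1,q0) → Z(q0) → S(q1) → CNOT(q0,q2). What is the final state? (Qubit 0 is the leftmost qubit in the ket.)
-i|111⟩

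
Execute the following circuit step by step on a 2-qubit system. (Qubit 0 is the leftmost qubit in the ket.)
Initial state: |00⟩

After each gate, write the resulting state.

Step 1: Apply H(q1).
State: 1/√2|00⟩ + 1/√2|01⟩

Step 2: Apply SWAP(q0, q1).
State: 1/√2|00⟩ + 1/√2|10⟩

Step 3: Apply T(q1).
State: 1/√2|00⟩ + 1/√2|10⟩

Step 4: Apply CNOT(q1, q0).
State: 1/√2|00⟩ + 1/√2|10⟩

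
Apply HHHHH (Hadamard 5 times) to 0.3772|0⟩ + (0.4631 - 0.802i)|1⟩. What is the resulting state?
(0.5942 - 0.5671i)|0⟩ + (-0.06074 + 0.5671i)|1⟩

H² = I, so H^5 = H: a single Hadamard. With (a, b) = (0.3772, (0.4631 - 0.802i)), H gives ((a + b)/√2, (a − b)/√2) = ((0.5942 - 0.5671i), (-0.06074 + 0.5671i)).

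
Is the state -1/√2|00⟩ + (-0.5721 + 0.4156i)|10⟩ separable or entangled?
Separable

Writing the state as a|00⟩ + b|01⟩ + c|10⟩ + d|11⟩, it is a product state iff ad − bc = 0.
Here (a, b, c, d) = (-1/√2, 0, (-0.5721 + 0.4156i), 0): ad − bc = (-1/√2)(0) − (0)(-0.5721 + 0.4156i) = 0, so the state is separable.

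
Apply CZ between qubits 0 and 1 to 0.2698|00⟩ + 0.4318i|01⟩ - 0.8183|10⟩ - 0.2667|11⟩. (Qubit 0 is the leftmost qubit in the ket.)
0.2698|00⟩ + 0.4318i|01⟩ - 0.8183|10⟩ + 0.2667|11⟩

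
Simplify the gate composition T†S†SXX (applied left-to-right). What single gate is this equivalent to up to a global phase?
T†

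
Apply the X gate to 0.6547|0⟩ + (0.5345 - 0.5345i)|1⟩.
(0.5345 - 0.5345i)|0⟩ + 0.6547|1⟩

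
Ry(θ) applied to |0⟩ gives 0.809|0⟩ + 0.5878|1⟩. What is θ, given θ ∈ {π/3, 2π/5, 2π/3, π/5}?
2π/5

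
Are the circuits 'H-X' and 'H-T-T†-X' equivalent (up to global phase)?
Yes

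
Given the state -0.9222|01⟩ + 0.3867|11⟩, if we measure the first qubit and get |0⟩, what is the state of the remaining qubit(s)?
-|1⟩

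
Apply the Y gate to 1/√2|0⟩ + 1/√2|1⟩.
-(1/√2)i|0⟩ + (1/√2)i|1⟩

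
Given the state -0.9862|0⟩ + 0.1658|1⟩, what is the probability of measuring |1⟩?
0.02749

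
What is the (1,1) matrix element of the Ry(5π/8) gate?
0.5556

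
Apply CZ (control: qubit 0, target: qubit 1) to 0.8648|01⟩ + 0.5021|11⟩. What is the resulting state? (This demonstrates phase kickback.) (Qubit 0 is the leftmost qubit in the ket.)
0.8648|01⟩ - 0.5021|11⟩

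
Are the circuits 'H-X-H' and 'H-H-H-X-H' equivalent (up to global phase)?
Yes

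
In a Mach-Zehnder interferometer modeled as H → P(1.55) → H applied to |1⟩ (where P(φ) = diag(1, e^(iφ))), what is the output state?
(0.4896 - 0.4999i)|0⟩ + (0.5104 + 0.4999i)|1⟩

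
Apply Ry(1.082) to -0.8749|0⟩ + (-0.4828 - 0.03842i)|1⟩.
(-0.5013 + 0.01979i)|0⟩ + (-0.8644 - 0.03293i)|1⟩

Ry(1.082) = [[cos(θ/2), −sin(θ/2)], [sin(θ/2), cos(θ/2)]]; θ = 1.082, cos(θ/2) ≈ 0.857194, sin(θ/2) ≈ 0.514993.
With a = amp(|0⟩) = -0.8749 and b = amp(|1⟩) = (-0.4828 - 0.03842i):
new amp(|0⟩) = (0.857194)·a + (-0.514993)·b = (-0.5013 + 0.01979i)
new amp(|1⟩) = (0.514993)·a + (0.857194)·b = (-0.8644 - 0.03293i)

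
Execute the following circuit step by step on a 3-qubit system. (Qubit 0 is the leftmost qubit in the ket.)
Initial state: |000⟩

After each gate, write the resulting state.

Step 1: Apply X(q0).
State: |100⟩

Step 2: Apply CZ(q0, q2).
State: |100⟩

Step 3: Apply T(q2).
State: |100⟩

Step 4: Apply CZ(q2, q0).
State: |100⟩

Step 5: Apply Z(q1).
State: |100⟩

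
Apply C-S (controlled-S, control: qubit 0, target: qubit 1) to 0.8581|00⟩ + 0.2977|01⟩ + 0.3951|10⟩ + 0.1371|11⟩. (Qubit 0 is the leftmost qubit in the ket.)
0.8581|00⟩ + 0.2977|01⟩ + 0.3951|10⟩ + 0.1371i|11⟩

C-S leaves the control-|0⟩ kets |00⟩, |01⟩ unchanged and applies S to qubit 1 on the control-|1⟩ pair (|10⟩, |11⟩).
S = [[1, 0], [0, i]].
With a = amp(|10⟩) = 0.3951 and b = amp(|11⟩) = 0.1371:
new amp(|10⟩) = (1)·a = 0.3951
new amp(|11⟩) = (i)·b = 0.1371i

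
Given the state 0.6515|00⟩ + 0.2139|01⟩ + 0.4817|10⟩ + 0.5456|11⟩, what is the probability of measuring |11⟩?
0.2977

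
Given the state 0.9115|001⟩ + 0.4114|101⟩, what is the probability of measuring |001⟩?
0.8308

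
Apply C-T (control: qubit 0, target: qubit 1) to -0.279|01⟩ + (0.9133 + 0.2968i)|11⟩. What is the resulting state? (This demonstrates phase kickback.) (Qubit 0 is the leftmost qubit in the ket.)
-0.279|01⟩ + (0.4359 + 0.8557i)|11⟩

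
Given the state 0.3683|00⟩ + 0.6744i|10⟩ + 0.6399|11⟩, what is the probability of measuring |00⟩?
0.1356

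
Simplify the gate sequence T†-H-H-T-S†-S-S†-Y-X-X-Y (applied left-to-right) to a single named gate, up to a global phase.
S†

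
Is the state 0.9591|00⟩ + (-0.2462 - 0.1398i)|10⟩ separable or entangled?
Separable

Writing the state as a|00⟩ + b|01⟩ + c|10⟩ + d|11⟩, it is a product state iff ad − bc = 0.
Here (a, b, c, d) = (0.9591, 0, (-0.2462 - 0.1398i), 0): ad − bc = (0.9591)(0) − (0)(-0.2462 - 0.1398i) = 0, so the state is separable.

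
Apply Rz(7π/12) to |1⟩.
(0.6088 + 0.7934i)|1⟩

Rz(7π/12) = [[e^(−iθ/2), 0], [0, e^(iθ/2)]] with e^(±iθ/2) = cos(θ/2) ± i·sin(θ/2); θ = 7π/12, cos(θ/2) ≈ 0.608761, sin(θ/2) ≈ 0.793353.
With a = amp(|0⟩) = 0 and b = amp(|1⟩) = 1:
new amp(|0⟩) = (0.608761 - 0.793353i)·a = 0
new amp(|1⟩) = (0.608761 + 0.793353i)·b = (0.6088 + 0.7934i)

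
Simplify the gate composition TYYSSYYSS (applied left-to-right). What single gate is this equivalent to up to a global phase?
T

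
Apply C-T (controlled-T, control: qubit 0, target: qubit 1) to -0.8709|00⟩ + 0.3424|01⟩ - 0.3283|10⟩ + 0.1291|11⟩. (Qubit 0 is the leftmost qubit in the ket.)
-0.8709|00⟩ + 0.3424|01⟩ - 0.3283|10⟩ + (0.09129 + 0.09129i)|11⟩

C-T leaves the control-|0⟩ kets |00⟩, |01⟩ unchanged and applies T to qubit 1 on the control-|1⟩ pair (|10⟩, |11⟩).
T = [[1, 0], [0, (1/√2 + (1/√2)i)]].
With a = amp(|10⟩) = -0.3283 and b = amp(|11⟩) = 0.1291:
new amp(|10⟩) = (1)·a = -0.3283
new amp(|11⟩) = (1/√2 + (1/√2)i)·b = (0.09129 + 0.09129i)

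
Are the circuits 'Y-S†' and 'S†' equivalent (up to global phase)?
No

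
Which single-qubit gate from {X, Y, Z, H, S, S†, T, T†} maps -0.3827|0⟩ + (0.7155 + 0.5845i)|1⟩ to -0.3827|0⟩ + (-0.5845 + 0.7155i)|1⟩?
S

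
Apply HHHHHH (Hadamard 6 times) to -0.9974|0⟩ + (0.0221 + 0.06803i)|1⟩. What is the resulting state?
-0.9974|0⟩ + (0.0221 + 0.06803i)|1⟩

H² = I, so an even number of Hadamards cancels: H^6 = I and the state is unchanged.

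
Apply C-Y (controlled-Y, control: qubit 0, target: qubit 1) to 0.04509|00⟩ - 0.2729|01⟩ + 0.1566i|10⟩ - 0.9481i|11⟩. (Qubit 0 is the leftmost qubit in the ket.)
0.04509|00⟩ - 0.2729|01⟩ - 0.9481|10⟩ - 0.1566|11⟩

C-Y leaves the control-|0⟩ kets |00⟩, |01⟩ unchanged and applies Y to qubit 1 on the control-|1⟩ pair (|10⟩, |11⟩).
Y = [[0, -i], [i, 0]].
With a = amp(|10⟩) = 0.1566i and b = amp(|11⟩) = -0.9481i:
new amp(|10⟩) = (-i)·b = -0.9481
new amp(|11⟩) = (i)·a = -0.1566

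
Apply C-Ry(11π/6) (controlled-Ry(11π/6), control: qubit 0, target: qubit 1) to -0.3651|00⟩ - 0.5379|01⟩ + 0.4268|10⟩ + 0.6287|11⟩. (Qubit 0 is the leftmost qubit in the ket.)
-0.3651|00⟩ - 0.5379|01⟩ - 0.575|10⟩ - 0.4968|11⟩

C-Ry(11π/6) leaves the control-|0⟩ kets |00⟩, |01⟩ unchanged and applies Ry(11π/6) to qubit 1 on the control-|1⟩ pair (|10⟩, |11⟩).
Ry(11π/6) = [[cos(θ/2), −sin(θ/2)], [sin(θ/2), cos(θ/2)]]; θ = 11π/6, cos(θ/2) ≈ -0.965926, sin(θ/2) ≈ 0.258819.
With a = amp(|10⟩) = 0.4268 and b = amp(|11⟩) = 0.6287:
new amp(|10⟩) = (-0.965926)·a + (-0.258819)·b = -0.575
new amp(|11⟩) = (0.258819)·a + (-0.965926)·b = -0.4968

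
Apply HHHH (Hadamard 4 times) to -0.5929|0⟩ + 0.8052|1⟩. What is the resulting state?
-0.5929|0⟩ + 0.8052|1⟩

H² = I, so an even number of Hadamards cancels: H^4 = I and the state is unchanged.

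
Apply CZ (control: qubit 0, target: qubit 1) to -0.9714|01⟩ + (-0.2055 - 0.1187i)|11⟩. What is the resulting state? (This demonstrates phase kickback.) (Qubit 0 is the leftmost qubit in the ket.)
-0.9714|01⟩ + (0.2055 + 0.1187i)|11⟩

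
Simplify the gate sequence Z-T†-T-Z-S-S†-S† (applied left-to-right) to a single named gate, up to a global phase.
S†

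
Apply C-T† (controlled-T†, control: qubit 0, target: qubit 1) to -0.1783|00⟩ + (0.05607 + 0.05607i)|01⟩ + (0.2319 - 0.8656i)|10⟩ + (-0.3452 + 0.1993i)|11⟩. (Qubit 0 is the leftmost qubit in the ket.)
-0.1783|00⟩ + (0.05607 + 0.05607i)|01⟩ + (0.2319 - 0.8656i)|10⟩ + (-0.1032 + 0.385i)|11⟩

C-T† leaves the control-|0⟩ kets |00⟩, |01⟩ unchanged and applies T† to qubit 1 on the control-|1⟩ pair (|10⟩, |11⟩).
T† = [[1, 0], [0, (1/√2 - (1/√2)i)]].
With a = amp(|10⟩) = (0.2319 - 0.8656i) and b = amp(|11⟩) = (-0.3452 + 0.1993i):
new amp(|10⟩) = (1)·a = (0.2319 - 0.8656i)
new amp(|11⟩) = (1/√2 - (1/√2)i)·b = (-0.1032 + 0.385i)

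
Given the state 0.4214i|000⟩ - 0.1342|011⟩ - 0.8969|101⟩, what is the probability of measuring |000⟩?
0.1776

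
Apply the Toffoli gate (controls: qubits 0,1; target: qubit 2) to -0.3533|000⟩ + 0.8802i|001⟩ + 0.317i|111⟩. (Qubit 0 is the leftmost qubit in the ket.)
-0.3533|000⟩ + 0.8802i|001⟩ + 0.317i|110⟩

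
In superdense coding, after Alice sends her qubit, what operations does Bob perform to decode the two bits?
CNOT (Alice's qubit controls Bob's), then H on Alice's qubit, then measure both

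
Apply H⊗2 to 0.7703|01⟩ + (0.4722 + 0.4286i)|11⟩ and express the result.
(0.6213 + 0.2143i)|00⟩ + (-0.6213 - 0.2143i)|01⟩ + (0.1491 - 0.2143i)|10⟩ + (-0.1491 + 0.2143i)|11⟩

H⊗2 gives amp(|y⟩) = (1/2) Σ_x (−1)^(x·y) amp(|x⟩), where x·y is the number of positions in which both x and y have a 1.
|00⟩: (0.7703 + (0.4722 + 0.4286i))/2 = (0.6213 + 0.2143i)
|01⟩: (-0.7703 - (0.4722 + 0.4286i))/2 = (-0.6213 - 0.2143i)
|10⟩: (0.7703 - (0.4722 + 0.4286i))/2 = (0.1491 - 0.2143i)
|11⟩: (-0.7703 + (0.4722 + 0.4286i))/2 = (-0.1491 + 0.2143i)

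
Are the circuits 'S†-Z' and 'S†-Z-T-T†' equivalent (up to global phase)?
Yes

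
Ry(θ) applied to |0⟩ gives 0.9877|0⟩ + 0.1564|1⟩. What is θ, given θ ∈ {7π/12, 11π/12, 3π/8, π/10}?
π/10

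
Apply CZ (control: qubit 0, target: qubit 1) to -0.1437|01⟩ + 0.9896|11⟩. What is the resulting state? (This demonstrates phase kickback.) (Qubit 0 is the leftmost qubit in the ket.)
-0.1437|01⟩ - 0.9896|11⟩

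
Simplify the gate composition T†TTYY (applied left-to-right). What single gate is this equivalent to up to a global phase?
T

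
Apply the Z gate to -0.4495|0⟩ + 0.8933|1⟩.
-0.4495|0⟩ - 0.8933|1⟩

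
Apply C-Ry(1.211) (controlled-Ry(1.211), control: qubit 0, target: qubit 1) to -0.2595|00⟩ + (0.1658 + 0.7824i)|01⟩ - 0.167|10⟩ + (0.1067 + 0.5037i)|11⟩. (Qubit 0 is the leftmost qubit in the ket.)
-0.2595|00⟩ + (0.1658 + 0.7824i)|01⟩ + (-0.198 - 0.2867i)|10⟩ + (-0.007321 + 0.4142i)|11⟩

C-Ry(1.211) leaves the control-|0⟩ kets |00⟩, |01⟩ unchanged and applies Ry(1.211) to qubit 1 on the control-|1⟩ pair (|10⟩, |11⟩).
Ry(1.211) = [[cos(θ/2), −sin(θ/2)], [sin(θ/2), cos(θ/2)]]; θ = 1.211, cos(θ/2) ≈ 0.822218, sin(θ/2) ≈ 0.569173.
With a = amp(|10⟩) = -0.167 and b = amp(|11⟩) = (0.1067 + 0.5037i):
new amp(|10⟩) = (0.822218)·a + (-0.569173)·b = (-0.198 - 0.2867i)
new amp(|11⟩) = (0.569173)·a + (0.822218)·b = (-0.007321 + 0.4142i)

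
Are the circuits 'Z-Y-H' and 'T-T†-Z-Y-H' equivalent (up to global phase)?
Yes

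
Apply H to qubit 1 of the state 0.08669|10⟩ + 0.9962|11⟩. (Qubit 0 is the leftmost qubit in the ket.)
0.7657|10⟩ - 0.6431|11⟩

H on qubit 1 mixes each pair of kets that differ only in qubit 1: amplitudes (a, b) of (|…0…⟩, |…1…⟩) become ((a + b)/√2, (a − b)/√2). Kets absent from the input have amplitude 0.
(|10⟩, |11⟩): (a, b) = (0.08669, 0.9962) → (0.7657, -0.6431)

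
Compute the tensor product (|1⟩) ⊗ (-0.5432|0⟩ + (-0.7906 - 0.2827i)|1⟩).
-0.5432|10⟩ + (-0.7906 - 0.2827i)|11⟩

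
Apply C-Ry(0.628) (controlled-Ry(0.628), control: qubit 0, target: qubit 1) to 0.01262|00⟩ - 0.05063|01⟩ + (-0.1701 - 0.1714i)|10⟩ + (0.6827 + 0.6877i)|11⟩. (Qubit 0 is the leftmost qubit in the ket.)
0.01262|00⟩ - 0.05063|01⟩ + (-0.3726 - 0.3754i)|10⟩ + (0.5968 + 0.6011i)|11⟩

C-Ry(0.628) leaves the control-|0⟩ kets |00⟩, |01⟩ unchanged and applies Ry(0.628) to qubit 1 on the control-|1⟩ pair (|10⟩, |11⟩).
Ry(0.628) = [[cos(θ/2), −sin(θ/2)], [sin(θ/2), cos(θ/2)]]; θ = 0.628, cos(θ/2) ≈ 0.951106, sin(θ/2) ≈ 0.308866.
With a = amp(|10⟩) = (-0.1701 - 0.1714i) and b = amp(|11⟩) = (0.6827 + 0.6877i):
new amp(|10⟩) = (0.951106)·a + (-0.308866)·b = (-0.3726 - 0.3754i)
new amp(|11⟩) = (0.308866)·a + (0.951106)·b = (0.5968 + 0.6011i)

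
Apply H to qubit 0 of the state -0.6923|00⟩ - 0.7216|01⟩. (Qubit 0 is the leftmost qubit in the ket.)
-0.4895|00⟩ - 0.5102|01⟩ - 0.4895|10⟩ - 0.5102|11⟩

H on qubit 0 mixes each pair of kets that differ only in qubit 0: amplitudes (a, b) of (|…0…⟩, |…1…⟩) become ((a + b)/√2, (a − b)/√2). Kets absent from the input have amplitude 0.
(|00⟩, |10⟩): (a, b) = (-0.6923, 0) → (-0.4895, -0.4895)
(|01⟩, |11⟩): (a, b) = (-0.7216, 0) → (-0.5102, -0.5102)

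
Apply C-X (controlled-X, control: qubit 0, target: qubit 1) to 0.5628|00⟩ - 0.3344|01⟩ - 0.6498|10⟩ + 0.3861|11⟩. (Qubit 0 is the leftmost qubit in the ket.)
0.5628|00⟩ - 0.3344|01⟩ + 0.3861|10⟩ - 0.6498|11⟩

C-X leaves the control-|0⟩ kets |00⟩, |01⟩ unchanged and applies X to qubit 1 on the control-|1⟩ pair (|10⟩, |11⟩).
X = [[0, 1], [1, 0]].
With a = amp(|10⟩) = -0.6498 and b = amp(|11⟩) = 0.3861:
new amp(|10⟩) = (1)·b = 0.3861
new amp(|11⟩) = (1)·a = -0.6498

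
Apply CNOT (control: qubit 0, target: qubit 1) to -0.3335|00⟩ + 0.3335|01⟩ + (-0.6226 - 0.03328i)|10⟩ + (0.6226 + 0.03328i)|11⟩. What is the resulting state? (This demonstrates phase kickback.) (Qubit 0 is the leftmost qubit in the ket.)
-0.3335|00⟩ + 0.3335|01⟩ + (0.6226 + 0.03328i)|10⟩ + (-0.6226 - 0.03328i)|11⟩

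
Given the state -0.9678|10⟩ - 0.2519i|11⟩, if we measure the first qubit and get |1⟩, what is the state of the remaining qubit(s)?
-0.9678|0⟩ - 0.2519i|1⟩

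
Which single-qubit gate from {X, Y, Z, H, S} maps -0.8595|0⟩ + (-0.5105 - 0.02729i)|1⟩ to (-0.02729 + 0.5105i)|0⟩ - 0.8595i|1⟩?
Y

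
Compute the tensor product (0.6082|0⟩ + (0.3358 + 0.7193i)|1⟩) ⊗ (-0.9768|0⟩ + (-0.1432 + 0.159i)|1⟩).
-0.5941|00⟩ + (-0.08709 + 0.0967i)|01⟩ + (-0.328 - 0.7026i)|10⟩ + (-0.1625 - 0.04961i)|11⟩

amp(|b₁b₂…⟩) = product of the factor amplitudes for bits b₁, b₂, …; only kets whose every factor amplitude is nonzero survive.
|00⟩: (0.6082)(-0.9768) = -0.5941
|01⟩: (0.6082)(-0.1432 + 0.159i) = (-0.08709 + 0.0967i)
|10⟩: (0.3358 + 0.7193i)(-0.9768) = (-0.328 - 0.7026i)
|11⟩: (0.3358 + 0.7193i)(-0.1432 + 0.159i) = (-0.1625 - 0.04961i)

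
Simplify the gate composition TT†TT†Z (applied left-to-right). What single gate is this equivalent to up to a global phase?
Z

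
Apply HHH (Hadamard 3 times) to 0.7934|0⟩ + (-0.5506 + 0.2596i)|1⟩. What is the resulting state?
(0.1717 + 0.1836i)|0⟩ + (0.9504 - 0.1836i)|1⟩

H² = I, so H^3 = H: a single Hadamard. With (a, b) = (0.7934, (-0.5506 + 0.2596i)), H gives ((a + b)/√2, (a − b)/√2) = ((0.1717 + 0.1836i), (0.9504 - 0.1836i)).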